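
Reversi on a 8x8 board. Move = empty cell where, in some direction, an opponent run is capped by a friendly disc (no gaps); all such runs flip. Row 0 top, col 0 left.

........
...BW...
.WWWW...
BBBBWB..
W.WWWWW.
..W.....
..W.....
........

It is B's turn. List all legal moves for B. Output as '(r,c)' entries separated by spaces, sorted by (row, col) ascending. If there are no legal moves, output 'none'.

Answer: (0,5) (1,0) (1,1) (1,2) (1,5) (5,0) (5,1) (5,3) (5,4) (5,5) (5,7) (7,2)

Derivation:
(0,3): no bracket -> illegal
(0,4): no bracket -> illegal
(0,5): flips 2 -> legal
(1,0): flips 1 -> legal
(1,1): flips 2 -> legal
(1,2): flips 2 -> legal
(1,5): flips 2 -> legal
(2,0): no bracket -> illegal
(2,5): no bracket -> illegal
(3,6): no bracket -> illegal
(3,7): no bracket -> illegal
(4,1): no bracket -> illegal
(4,7): no bracket -> illegal
(5,0): flips 1 -> legal
(5,1): flips 1 -> legal
(5,3): flips 3 -> legal
(5,4): flips 1 -> legal
(5,5): flips 2 -> legal
(5,6): no bracket -> illegal
(5,7): flips 1 -> legal
(6,1): no bracket -> illegal
(6,3): no bracket -> illegal
(7,1): no bracket -> illegal
(7,2): flips 3 -> legal
(7,3): no bracket -> illegal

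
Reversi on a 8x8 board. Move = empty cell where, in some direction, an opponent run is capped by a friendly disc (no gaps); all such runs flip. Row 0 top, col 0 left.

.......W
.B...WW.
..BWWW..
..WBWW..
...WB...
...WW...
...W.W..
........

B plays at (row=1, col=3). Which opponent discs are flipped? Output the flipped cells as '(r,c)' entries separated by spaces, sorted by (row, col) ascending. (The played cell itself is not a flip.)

Answer: (2,3)

Derivation:
Dir NW: first cell '.' (not opp) -> no flip
Dir N: first cell '.' (not opp) -> no flip
Dir NE: first cell '.' (not opp) -> no flip
Dir W: first cell '.' (not opp) -> no flip
Dir E: first cell '.' (not opp) -> no flip
Dir SW: first cell 'B' (not opp) -> no flip
Dir S: opp run (2,3) capped by B -> flip
Dir SE: opp run (2,4) (3,5), next='.' -> no flip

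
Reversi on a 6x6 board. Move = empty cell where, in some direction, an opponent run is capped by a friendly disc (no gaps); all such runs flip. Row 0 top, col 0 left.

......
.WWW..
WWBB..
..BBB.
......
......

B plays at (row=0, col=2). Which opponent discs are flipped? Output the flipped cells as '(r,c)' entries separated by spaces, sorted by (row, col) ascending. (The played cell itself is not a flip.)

Dir NW: edge -> no flip
Dir N: edge -> no flip
Dir NE: edge -> no flip
Dir W: first cell '.' (not opp) -> no flip
Dir E: first cell '.' (not opp) -> no flip
Dir SW: opp run (1,1) (2,0), next=edge -> no flip
Dir S: opp run (1,2) capped by B -> flip
Dir SE: opp run (1,3), next='.' -> no flip

Answer: (1,2)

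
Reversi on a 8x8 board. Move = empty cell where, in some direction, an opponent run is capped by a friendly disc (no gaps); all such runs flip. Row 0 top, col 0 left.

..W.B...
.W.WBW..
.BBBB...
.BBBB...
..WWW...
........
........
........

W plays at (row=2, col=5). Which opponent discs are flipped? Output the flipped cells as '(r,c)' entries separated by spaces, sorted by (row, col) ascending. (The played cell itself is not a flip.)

Dir NW: opp run (1,4), next='.' -> no flip
Dir N: first cell 'W' (not opp) -> no flip
Dir NE: first cell '.' (not opp) -> no flip
Dir W: opp run (2,4) (2,3) (2,2) (2,1), next='.' -> no flip
Dir E: first cell '.' (not opp) -> no flip
Dir SW: opp run (3,4) capped by W -> flip
Dir S: first cell '.' (not opp) -> no flip
Dir SE: first cell '.' (not opp) -> no flip

Answer: (3,4)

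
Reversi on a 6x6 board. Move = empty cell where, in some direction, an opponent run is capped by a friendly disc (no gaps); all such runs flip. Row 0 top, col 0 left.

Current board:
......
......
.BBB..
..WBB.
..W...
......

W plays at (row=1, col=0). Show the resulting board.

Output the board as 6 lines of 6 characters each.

Place W at (1,0); scan 8 dirs for brackets.
Dir NW: edge -> no flip
Dir N: first cell '.' (not opp) -> no flip
Dir NE: first cell '.' (not opp) -> no flip
Dir W: edge -> no flip
Dir E: first cell '.' (not opp) -> no flip
Dir SW: edge -> no flip
Dir S: first cell '.' (not opp) -> no flip
Dir SE: opp run (2,1) capped by W -> flip
All flips: (2,1)

Answer: ......
W.....
.WBB..
..WBB.
..W...
......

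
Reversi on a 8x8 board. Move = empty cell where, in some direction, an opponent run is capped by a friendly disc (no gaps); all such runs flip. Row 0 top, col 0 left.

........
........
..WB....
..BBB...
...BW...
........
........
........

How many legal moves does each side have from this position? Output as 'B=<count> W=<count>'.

-- B to move --
(1,1): flips 1 -> legal
(1,2): flips 1 -> legal
(1,3): no bracket -> illegal
(2,1): flips 1 -> legal
(3,1): no bracket -> illegal
(3,5): no bracket -> illegal
(4,5): flips 1 -> legal
(5,3): no bracket -> illegal
(5,4): flips 1 -> legal
(5,5): flips 1 -> legal
B mobility = 6
-- W to move --
(1,2): no bracket -> illegal
(1,3): no bracket -> illegal
(1,4): no bracket -> illegal
(2,1): no bracket -> illegal
(2,4): flips 2 -> legal
(2,5): no bracket -> illegal
(3,1): no bracket -> illegal
(3,5): no bracket -> illegal
(4,1): no bracket -> illegal
(4,2): flips 2 -> legal
(4,5): no bracket -> illegal
(5,2): no bracket -> illegal
(5,3): no bracket -> illegal
(5,4): no bracket -> illegal
W mobility = 2

Answer: B=6 W=2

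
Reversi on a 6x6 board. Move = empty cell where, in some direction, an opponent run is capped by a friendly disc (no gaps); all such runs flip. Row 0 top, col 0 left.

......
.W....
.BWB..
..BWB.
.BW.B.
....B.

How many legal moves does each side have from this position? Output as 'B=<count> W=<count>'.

Answer: B=5 W=7

Derivation:
-- B to move --
(0,0): flips 3 -> legal
(0,1): flips 1 -> legal
(0,2): no bracket -> illegal
(1,0): no bracket -> illegal
(1,2): flips 1 -> legal
(1,3): no bracket -> illegal
(2,0): no bracket -> illegal
(2,4): no bracket -> illegal
(3,1): no bracket -> illegal
(4,3): flips 2 -> legal
(5,1): no bracket -> illegal
(5,2): flips 1 -> legal
(5,3): no bracket -> illegal
B mobility = 5
-- W to move --
(1,0): no bracket -> illegal
(1,2): no bracket -> illegal
(1,3): flips 1 -> legal
(1,4): no bracket -> illegal
(2,0): flips 1 -> legal
(2,4): flips 1 -> legal
(2,5): no bracket -> illegal
(3,0): no bracket -> illegal
(3,1): flips 2 -> legal
(3,5): flips 1 -> legal
(4,0): flips 1 -> legal
(4,3): no bracket -> illegal
(4,5): no bracket -> illegal
(5,0): no bracket -> illegal
(5,1): no bracket -> illegal
(5,2): no bracket -> illegal
(5,3): no bracket -> illegal
(5,5): flips 1 -> legal
W mobility = 7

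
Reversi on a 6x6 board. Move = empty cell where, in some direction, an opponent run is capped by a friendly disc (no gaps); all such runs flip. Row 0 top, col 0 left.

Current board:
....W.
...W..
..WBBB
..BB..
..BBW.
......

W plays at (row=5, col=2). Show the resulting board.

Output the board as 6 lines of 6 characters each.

Place W at (5,2); scan 8 dirs for brackets.
Dir NW: first cell '.' (not opp) -> no flip
Dir N: opp run (4,2) (3,2) capped by W -> flip
Dir NE: opp run (4,3), next='.' -> no flip
Dir W: first cell '.' (not opp) -> no flip
Dir E: first cell '.' (not opp) -> no flip
Dir SW: edge -> no flip
Dir S: edge -> no flip
Dir SE: edge -> no flip
All flips: (3,2) (4,2)

Answer: ....W.
...W..
..WBBB
..WB..
..WBW.
..W...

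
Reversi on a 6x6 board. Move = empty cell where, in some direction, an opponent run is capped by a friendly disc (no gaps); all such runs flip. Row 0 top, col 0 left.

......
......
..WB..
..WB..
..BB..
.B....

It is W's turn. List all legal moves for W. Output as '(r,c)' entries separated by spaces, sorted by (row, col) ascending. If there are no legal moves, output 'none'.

(1,2): no bracket -> illegal
(1,3): no bracket -> illegal
(1,4): flips 1 -> legal
(2,4): flips 1 -> legal
(3,1): no bracket -> illegal
(3,4): flips 1 -> legal
(4,0): no bracket -> illegal
(4,1): no bracket -> illegal
(4,4): flips 1 -> legal
(5,0): no bracket -> illegal
(5,2): flips 1 -> legal
(5,3): no bracket -> illegal
(5,4): flips 1 -> legal

Answer: (1,4) (2,4) (3,4) (4,4) (5,2) (5,4)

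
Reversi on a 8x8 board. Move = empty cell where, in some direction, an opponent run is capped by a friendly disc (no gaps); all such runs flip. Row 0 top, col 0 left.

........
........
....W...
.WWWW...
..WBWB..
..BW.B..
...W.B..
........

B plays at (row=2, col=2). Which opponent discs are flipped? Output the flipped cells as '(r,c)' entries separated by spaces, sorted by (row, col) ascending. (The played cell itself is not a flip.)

Answer: (3,2) (3,3) (4,2) (4,4)

Derivation:
Dir NW: first cell '.' (not opp) -> no flip
Dir N: first cell '.' (not opp) -> no flip
Dir NE: first cell '.' (not opp) -> no flip
Dir W: first cell '.' (not opp) -> no flip
Dir E: first cell '.' (not opp) -> no flip
Dir SW: opp run (3,1), next='.' -> no flip
Dir S: opp run (3,2) (4,2) capped by B -> flip
Dir SE: opp run (3,3) (4,4) capped by B -> flip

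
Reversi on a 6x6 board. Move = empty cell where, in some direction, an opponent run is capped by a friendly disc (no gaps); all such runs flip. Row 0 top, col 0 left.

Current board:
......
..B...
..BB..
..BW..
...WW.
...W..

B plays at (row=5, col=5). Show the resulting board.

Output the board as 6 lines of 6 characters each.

Place B at (5,5); scan 8 dirs for brackets.
Dir NW: opp run (4,4) (3,3) capped by B -> flip
Dir N: first cell '.' (not opp) -> no flip
Dir NE: edge -> no flip
Dir W: first cell '.' (not opp) -> no flip
Dir E: edge -> no flip
Dir SW: edge -> no flip
Dir S: edge -> no flip
Dir SE: edge -> no flip
All flips: (3,3) (4,4)

Answer: ......
..B...
..BB..
..BB..
...WB.
...W.B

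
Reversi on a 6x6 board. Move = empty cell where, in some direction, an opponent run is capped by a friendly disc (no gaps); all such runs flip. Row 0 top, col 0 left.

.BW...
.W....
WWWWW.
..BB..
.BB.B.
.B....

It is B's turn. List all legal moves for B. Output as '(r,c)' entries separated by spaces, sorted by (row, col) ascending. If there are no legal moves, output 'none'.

(0,0): flips 2 -> legal
(0,3): flips 1 -> legal
(1,0): flips 1 -> legal
(1,2): flips 1 -> legal
(1,3): flips 1 -> legal
(1,4): flips 1 -> legal
(1,5): flips 1 -> legal
(2,5): no bracket -> illegal
(3,0): no bracket -> illegal
(3,1): flips 2 -> legal
(3,4): no bracket -> illegal
(3,5): no bracket -> illegal

Answer: (0,0) (0,3) (1,0) (1,2) (1,3) (1,4) (1,5) (3,1)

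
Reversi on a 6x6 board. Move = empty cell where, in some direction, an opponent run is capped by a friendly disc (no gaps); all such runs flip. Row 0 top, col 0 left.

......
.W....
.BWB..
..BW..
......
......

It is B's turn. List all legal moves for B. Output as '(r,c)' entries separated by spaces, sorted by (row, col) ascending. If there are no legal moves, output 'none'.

Answer: (0,1) (1,2) (3,4) (4,3)

Derivation:
(0,0): no bracket -> illegal
(0,1): flips 1 -> legal
(0,2): no bracket -> illegal
(1,0): no bracket -> illegal
(1,2): flips 1 -> legal
(1,3): no bracket -> illegal
(2,0): no bracket -> illegal
(2,4): no bracket -> illegal
(3,1): no bracket -> illegal
(3,4): flips 1 -> legal
(4,2): no bracket -> illegal
(4,3): flips 1 -> legal
(4,4): no bracket -> illegal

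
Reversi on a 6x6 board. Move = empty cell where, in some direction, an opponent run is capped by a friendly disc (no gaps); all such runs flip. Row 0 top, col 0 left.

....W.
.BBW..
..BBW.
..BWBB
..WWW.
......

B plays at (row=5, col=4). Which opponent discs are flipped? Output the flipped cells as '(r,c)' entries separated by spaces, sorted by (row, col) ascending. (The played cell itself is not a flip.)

Answer: (4,3) (4,4)

Derivation:
Dir NW: opp run (4,3) capped by B -> flip
Dir N: opp run (4,4) capped by B -> flip
Dir NE: first cell '.' (not opp) -> no flip
Dir W: first cell '.' (not opp) -> no flip
Dir E: first cell '.' (not opp) -> no flip
Dir SW: edge -> no flip
Dir S: edge -> no flip
Dir SE: edge -> no flip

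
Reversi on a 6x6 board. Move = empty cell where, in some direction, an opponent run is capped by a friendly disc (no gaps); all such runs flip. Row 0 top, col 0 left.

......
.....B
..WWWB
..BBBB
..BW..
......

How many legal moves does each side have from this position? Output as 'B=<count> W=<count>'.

Answer: B=9 W=6

Derivation:
-- B to move --
(1,1): flips 1 -> legal
(1,2): flips 2 -> legal
(1,3): flips 2 -> legal
(1,4): flips 2 -> legal
(2,1): flips 3 -> legal
(3,1): no bracket -> illegal
(4,4): flips 1 -> legal
(5,2): flips 1 -> legal
(5,3): flips 1 -> legal
(5,4): flips 1 -> legal
B mobility = 9
-- W to move --
(0,4): no bracket -> illegal
(0,5): no bracket -> illegal
(1,4): no bracket -> illegal
(2,1): flips 1 -> legal
(3,1): no bracket -> illegal
(4,1): flips 2 -> legal
(4,4): flips 2 -> legal
(4,5): flips 1 -> legal
(5,1): flips 2 -> legal
(5,2): flips 2 -> legal
(5,3): no bracket -> illegal
W mobility = 6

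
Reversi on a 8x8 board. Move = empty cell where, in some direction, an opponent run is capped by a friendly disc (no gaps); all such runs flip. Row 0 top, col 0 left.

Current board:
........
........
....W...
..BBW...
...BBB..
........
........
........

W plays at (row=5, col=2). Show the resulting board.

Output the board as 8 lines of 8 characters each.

Answer: ........
........
....W...
..BBW...
...WBB..
..W.....
........
........

Derivation:
Place W at (5,2); scan 8 dirs for brackets.
Dir NW: first cell '.' (not opp) -> no flip
Dir N: first cell '.' (not opp) -> no flip
Dir NE: opp run (4,3) capped by W -> flip
Dir W: first cell '.' (not opp) -> no flip
Dir E: first cell '.' (not opp) -> no flip
Dir SW: first cell '.' (not opp) -> no flip
Dir S: first cell '.' (not opp) -> no flip
Dir SE: first cell '.' (not opp) -> no flip
All flips: (4,3)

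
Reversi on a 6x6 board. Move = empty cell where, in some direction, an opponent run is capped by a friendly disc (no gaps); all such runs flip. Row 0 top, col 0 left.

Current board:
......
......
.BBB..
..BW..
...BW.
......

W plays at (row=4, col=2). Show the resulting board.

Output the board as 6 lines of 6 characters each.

Place W at (4,2); scan 8 dirs for brackets.
Dir NW: first cell '.' (not opp) -> no flip
Dir N: opp run (3,2) (2,2), next='.' -> no flip
Dir NE: first cell 'W' (not opp) -> no flip
Dir W: first cell '.' (not opp) -> no flip
Dir E: opp run (4,3) capped by W -> flip
Dir SW: first cell '.' (not opp) -> no flip
Dir S: first cell '.' (not opp) -> no flip
Dir SE: first cell '.' (not opp) -> no flip
All flips: (4,3)

Answer: ......
......
.BBB..
..BW..
..WWW.
......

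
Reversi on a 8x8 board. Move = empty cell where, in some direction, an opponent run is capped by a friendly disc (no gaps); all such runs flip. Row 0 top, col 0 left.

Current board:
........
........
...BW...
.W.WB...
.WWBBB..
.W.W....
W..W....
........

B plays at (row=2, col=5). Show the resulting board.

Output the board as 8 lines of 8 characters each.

Place B at (2,5); scan 8 dirs for brackets.
Dir NW: first cell '.' (not opp) -> no flip
Dir N: first cell '.' (not opp) -> no flip
Dir NE: first cell '.' (not opp) -> no flip
Dir W: opp run (2,4) capped by B -> flip
Dir E: first cell '.' (not opp) -> no flip
Dir SW: first cell 'B' (not opp) -> no flip
Dir S: first cell '.' (not opp) -> no flip
Dir SE: first cell '.' (not opp) -> no flip
All flips: (2,4)

Answer: ........
........
...BBB..
.W.WB...
.WWBBB..
.W.W....
W..W....
........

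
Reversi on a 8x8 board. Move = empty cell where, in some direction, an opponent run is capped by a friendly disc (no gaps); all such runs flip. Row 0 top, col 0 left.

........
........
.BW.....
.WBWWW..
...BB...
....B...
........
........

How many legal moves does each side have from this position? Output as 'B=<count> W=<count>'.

-- B to move --
(1,1): flips 2 -> legal
(1,2): flips 1 -> legal
(1,3): no bracket -> illegal
(2,0): no bracket -> illegal
(2,3): flips 2 -> legal
(2,4): flips 1 -> legal
(2,5): flips 1 -> legal
(2,6): flips 1 -> legal
(3,0): flips 1 -> legal
(3,6): flips 3 -> legal
(4,0): no bracket -> illegal
(4,1): flips 1 -> legal
(4,2): no bracket -> illegal
(4,5): no bracket -> illegal
(4,6): no bracket -> illegal
B mobility = 9
-- W to move --
(1,0): no bracket -> illegal
(1,1): flips 1 -> legal
(1,2): no bracket -> illegal
(2,0): flips 1 -> legal
(2,3): no bracket -> illegal
(3,0): no bracket -> illegal
(4,1): no bracket -> illegal
(4,2): flips 1 -> legal
(4,5): no bracket -> illegal
(5,2): flips 1 -> legal
(5,3): flips 2 -> legal
(5,5): flips 1 -> legal
(6,3): no bracket -> illegal
(6,4): flips 2 -> legal
(6,5): no bracket -> illegal
W mobility = 7

Answer: B=9 W=7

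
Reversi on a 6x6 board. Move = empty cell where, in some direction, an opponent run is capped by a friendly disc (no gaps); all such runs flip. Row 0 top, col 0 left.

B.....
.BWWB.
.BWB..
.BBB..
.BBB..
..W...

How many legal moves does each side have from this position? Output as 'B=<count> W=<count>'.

-- B to move --
(0,1): flips 1 -> legal
(0,2): flips 2 -> legal
(0,3): flips 2 -> legal
(0,4): flips 2 -> legal
(2,4): no bracket -> illegal
(5,1): no bracket -> illegal
(5,3): no bracket -> illegal
B mobility = 4
-- W to move --
(0,1): no bracket -> illegal
(0,2): no bracket -> illegal
(0,3): no bracket -> illegal
(0,4): no bracket -> illegal
(0,5): no bracket -> illegal
(1,0): flips 1 -> legal
(1,5): flips 1 -> legal
(2,0): flips 1 -> legal
(2,4): flips 1 -> legal
(2,5): no bracket -> illegal
(3,0): flips 2 -> legal
(3,4): flips 2 -> legal
(4,0): flips 1 -> legal
(4,4): flips 1 -> legal
(5,0): no bracket -> illegal
(5,1): no bracket -> illegal
(5,3): flips 3 -> legal
(5,4): no bracket -> illegal
W mobility = 9

Answer: B=4 W=9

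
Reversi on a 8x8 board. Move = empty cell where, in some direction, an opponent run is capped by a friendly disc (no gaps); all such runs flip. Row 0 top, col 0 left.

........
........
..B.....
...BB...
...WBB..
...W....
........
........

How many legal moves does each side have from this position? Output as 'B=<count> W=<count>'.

-- B to move --
(3,2): no bracket -> illegal
(4,2): flips 1 -> legal
(5,2): flips 1 -> legal
(5,4): no bracket -> illegal
(6,2): flips 1 -> legal
(6,3): flips 2 -> legal
(6,4): no bracket -> illegal
B mobility = 4
-- W to move --
(1,1): no bracket -> illegal
(1,2): no bracket -> illegal
(1,3): no bracket -> illegal
(2,1): no bracket -> illegal
(2,3): flips 1 -> legal
(2,4): no bracket -> illegal
(2,5): flips 1 -> legal
(3,1): no bracket -> illegal
(3,2): no bracket -> illegal
(3,5): flips 1 -> legal
(3,6): no bracket -> illegal
(4,2): no bracket -> illegal
(4,6): flips 2 -> legal
(5,4): no bracket -> illegal
(5,5): no bracket -> illegal
(5,6): no bracket -> illegal
W mobility = 4

Answer: B=4 W=4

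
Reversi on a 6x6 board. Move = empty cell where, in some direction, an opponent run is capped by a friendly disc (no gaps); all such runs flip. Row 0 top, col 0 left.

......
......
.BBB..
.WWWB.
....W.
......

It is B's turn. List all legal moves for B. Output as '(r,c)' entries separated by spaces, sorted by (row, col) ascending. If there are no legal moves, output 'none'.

(2,0): no bracket -> illegal
(2,4): no bracket -> illegal
(3,0): flips 3 -> legal
(3,5): no bracket -> illegal
(4,0): flips 1 -> legal
(4,1): flips 2 -> legal
(4,2): flips 1 -> legal
(4,3): flips 2 -> legal
(4,5): no bracket -> illegal
(5,3): no bracket -> illegal
(5,4): flips 1 -> legal
(5,5): flips 2 -> legal

Answer: (3,0) (4,0) (4,1) (4,2) (4,3) (5,4) (5,5)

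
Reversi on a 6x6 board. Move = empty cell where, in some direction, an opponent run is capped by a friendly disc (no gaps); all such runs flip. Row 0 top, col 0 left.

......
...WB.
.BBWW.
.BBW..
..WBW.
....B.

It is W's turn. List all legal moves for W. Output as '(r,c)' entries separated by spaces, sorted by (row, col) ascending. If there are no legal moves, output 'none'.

(0,3): no bracket -> illegal
(0,4): flips 1 -> legal
(0,5): flips 1 -> legal
(1,0): no bracket -> illegal
(1,1): flips 1 -> legal
(1,2): flips 2 -> legal
(1,5): flips 1 -> legal
(2,0): flips 3 -> legal
(2,5): no bracket -> illegal
(3,0): flips 2 -> legal
(3,4): no bracket -> illegal
(4,0): flips 2 -> legal
(4,1): flips 1 -> legal
(4,5): no bracket -> illegal
(5,2): no bracket -> illegal
(5,3): flips 1 -> legal
(5,5): no bracket -> illegal

Answer: (0,4) (0,5) (1,1) (1,2) (1,5) (2,0) (3,0) (4,0) (4,1) (5,3)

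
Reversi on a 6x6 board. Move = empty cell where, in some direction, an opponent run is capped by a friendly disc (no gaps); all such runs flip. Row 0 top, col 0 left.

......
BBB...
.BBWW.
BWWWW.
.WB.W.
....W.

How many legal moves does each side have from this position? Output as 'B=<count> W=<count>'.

-- B to move --
(1,3): no bracket -> illegal
(1,4): no bracket -> illegal
(1,5): flips 2 -> legal
(2,0): flips 1 -> legal
(2,5): flips 2 -> legal
(3,5): flips 4 -> legal
(4,0): flips 2 -> legal
(4,3): flips 1 -> legal
(4,5): flips 2 -> legal
(5,0): no bracket -> illegal
(5,1): flips 2 -> legal
(5,2): flips 1 -> legal
(5,3): no bracket -> illegal
(5,5): flips 2 -> legal
B mobility = 10
-- W to move --
(0,0): flips 2 -> legal
(0,1): flips 3 -> legal
(0,2): flips 2 -> legal
(0,3): no bracket -> illegal
(1,3): flips 1 -> legal
(2,0): flips 2 -> legal
(4,0): no bracket -> illegal
(4,3): flips 1 -> legal
(5,1): flips 1 -> legal
(5,2): flips 1 -> legal
(5,3): flips 1 -> legal
W mobility = 9

Answer: B=10 W=9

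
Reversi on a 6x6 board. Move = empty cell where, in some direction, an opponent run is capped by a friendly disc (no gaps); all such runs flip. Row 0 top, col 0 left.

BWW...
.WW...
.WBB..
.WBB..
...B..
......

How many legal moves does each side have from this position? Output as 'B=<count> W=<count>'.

-- B to move --
(0,3): flips 2 -> legal
(1,0): flips 1 -> legal
(1,3): no bracket -> illegal
(2,0): flips 1 -> legal
(3,0): flips 1 -> legal
(4,0): flips 1 -> legal
(4,1): no bracket -> illegal
(4,2): no bracket -> illegal
B mobility = 5
-- W to move --
(1,0): no bracket -> illegal
(1,3): flips 1 -> legal
(1,4): no bracket -> illegal
(2,4): flips 2 -> legal
(3,4): flips 3 -> legal
(4,1): no bracket -> illegal
(4,2): flips 2 -> legal
(4,4): flips 2 -> legal
(5,2): no bracket -> illegal
(5,3): no bracket -> illegal
(5,4): flips 2 -> legal
W mobility = 6

Answer: B=5 W=6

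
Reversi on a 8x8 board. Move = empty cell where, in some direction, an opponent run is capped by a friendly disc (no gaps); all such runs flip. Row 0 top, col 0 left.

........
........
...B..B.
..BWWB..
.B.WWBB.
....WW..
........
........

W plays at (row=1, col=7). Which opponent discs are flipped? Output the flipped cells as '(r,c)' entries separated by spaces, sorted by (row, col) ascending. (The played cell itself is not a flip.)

Dir NW: first cell '.' (not opp) -> no flip
Dir N: first cell '.' (not opp) -> no flip
Dir NE: edge -> no flip
Dir W: first cell '.' (not opp) -> no flip
Dir E: edge -> no flip
Dir SW: opp run (2,6) (3,5) capped by W -> flip
Dir S: first cell '.' (not opp) -> no flip
Dir SE: edge -> no flip

Answer: (2,6) (3,5)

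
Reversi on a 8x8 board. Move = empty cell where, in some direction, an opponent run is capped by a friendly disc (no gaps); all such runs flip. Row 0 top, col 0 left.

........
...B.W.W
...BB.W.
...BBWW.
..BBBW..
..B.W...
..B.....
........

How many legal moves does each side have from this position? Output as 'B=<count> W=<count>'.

-- B to move --
(0,4): no bracket -> illegal
(0,5): no bracket -> illegal
(0,6): flips 1 -> legal
(0,7): no bracket -> illegal
(1,4): no bracket -> illegal
(1,6): no bracket -> illegal
(2,5): no bracket -> illegal
(2,7): no bracket -> illegal
(3,7): flips 2 -> legal
(4,6): flips 2 -> legal
(4,7): no bracket -> illegal
(5,3): no bracket -> illegal
(5,5): no bracket -> illegal
(5,6): flips 1 -> legal
(6,3): no bracket -> illegal
(6,4): flips 1 -> legal
(6,5): flips 1 -> legal
B mobility = 6
-- W to move --
(0,2): flips 2 -> legal
(0,3): no bracket -> illegal
(0,4): no bracket -> illegal
(1,2): flips 2 -> legal
(1,4): flips 3 -> legal
(2,2): no bracket -> illegal
(2,5): no bracket -> illegal
(3,1): no bracket -> illegal
(3,2): flips 3 -> legal
(4,1): flips 3 -> legal
(5,1): flips 3 -> legal
(5,3): flips 1 -> legal
(5,5): no bracket -> illegal
(6,1): no bracket -> illegal
(6,3): no bracket -> illegal
(7,1): no bracket -> illegal
(7,2): no bracket -> illegal
(7,3): no bracket -> illegal
W mobility = 7

Answer: B=6 W=7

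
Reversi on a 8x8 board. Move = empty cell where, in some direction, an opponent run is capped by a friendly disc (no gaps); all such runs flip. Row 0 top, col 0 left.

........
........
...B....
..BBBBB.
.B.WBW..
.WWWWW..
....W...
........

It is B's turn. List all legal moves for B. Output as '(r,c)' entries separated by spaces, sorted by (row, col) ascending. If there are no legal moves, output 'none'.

Answer: (4,2) (4,6) (5,6) (6,1) (6,2) (6,3) (6,5) (6,6) (7,4)

Derivation:
(4,0): no bracket -> illegal
(4,2): flips 1 -> legal
(4,6): flips 1 -> legal
(5,0): no bracket -> illegal
(5,6): flips 1 -> legal
(6,0): no bracket -> illegal
(6,1): flips 3 -> legal
(6,2): flips 1 -> legal
(6,3): flips 5 -> legal
(6,5): flips 4 -> legal
(6,6): flips 1 -> legal
(7,3): no bracket -> illegal
(7,4): flips 2 -> legal
(7,5): no bracket -> illegal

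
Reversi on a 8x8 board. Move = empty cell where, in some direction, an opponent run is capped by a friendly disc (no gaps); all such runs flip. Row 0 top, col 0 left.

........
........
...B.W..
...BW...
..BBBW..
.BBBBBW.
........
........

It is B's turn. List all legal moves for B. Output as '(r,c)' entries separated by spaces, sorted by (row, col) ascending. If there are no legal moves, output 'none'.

Answer: (1,6) (2,4) (3,5) (3,6) (4,6) (5,7) (6,7)

Derivation:
(1,4): no bracket -> illegal
(1,5): no bracket -> illegal
(1,6): flips 2 -> legal
(2,4): flips 1 -> legal
(2,6): no bracket -> illegal
(3,5): flips 2 -> legal
(3,6): flips 1 -> legal
(4,6): flips 1 -> legal
(4,7): no bracket -> illegal
(5,7): flips 1 -> legal
(6,5): no bracket -> illegal
(6,6): no bracket -> illegal
(6,7): flips 3 -> legal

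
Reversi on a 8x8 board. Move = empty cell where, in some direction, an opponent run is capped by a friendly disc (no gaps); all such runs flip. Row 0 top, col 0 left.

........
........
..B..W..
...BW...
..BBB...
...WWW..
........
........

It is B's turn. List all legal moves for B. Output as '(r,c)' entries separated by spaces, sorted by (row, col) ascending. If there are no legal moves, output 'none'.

(1,4): no bracket -> illegal
(1,5): no bracket -> illegal
(1,6): flips 2 -> legal
(2,3): no bracket -> illegal
(2,4): flips 1 -> legal
(2,6): no bracket -> illegal
(3,5): flips 1 -> legal
(3,6): no bracket -> illegal
(4,5): no bracket -> illegal
(4,6): no bracket -> illegal
(5,2): no bracket -> illegal
(5,6): no bracket -> illegal
(6,2): flips 1 -> legal
(6,3): flips 1 -> legal
(6,4): flips 2 -> legal
(6,5): flips 1 -> legal
(6,6): flips 1 -> legal

Answer: (1,6) (2,4) (3,5) (6,2) (6,3) (6,4) (6,5) (6,6)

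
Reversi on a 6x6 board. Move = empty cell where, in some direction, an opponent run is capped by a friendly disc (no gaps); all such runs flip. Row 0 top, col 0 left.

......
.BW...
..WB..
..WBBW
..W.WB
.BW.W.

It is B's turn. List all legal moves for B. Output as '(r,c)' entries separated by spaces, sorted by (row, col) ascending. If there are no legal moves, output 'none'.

(0,1): flips 1 -> legal
(0,2): no bracket -> illegal
(0,3): no bracket -> illegal
(1,3): flips 1 -> legal
(2,1): flips 1 -> legal
(2,4): no bracket -> illegal
(2,5): flips 1 -> legal
(3,1): flips 1 -> legal
(4,1): flips 1 -> legal
(4,3): flips 1 -> legal
(5,3): flips 1 -> legal
(5,5): flips 1 -> legal

Answer: (0,1) (1,3) (2,1) (2,5) (3,1) (4,1) (4,3) (5,3) (5,5)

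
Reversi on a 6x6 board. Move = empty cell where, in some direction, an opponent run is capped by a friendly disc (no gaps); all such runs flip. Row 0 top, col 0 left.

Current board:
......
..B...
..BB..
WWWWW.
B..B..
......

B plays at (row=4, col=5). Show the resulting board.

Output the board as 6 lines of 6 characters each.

Place B at (4,5); scan 8 dirs for brackets.
Dir NW: opp run (3,4) capped by B -> flip
Dir N: first cell '.' (not opp) -> no flip
Dir NE: edge -> no flip
Dir W: first cell '.' (not opp) -> no flip
Dir E: edge -> no flip
Dir SW: first cell '.' (not opp) -> no flip
Dir S: first cell '.' (not opp) -> no flip
Dir SE: edge -> no flip
All flips: (3,4)

Answer: ......
..B...
..BB..
WWWWB.
B..B.B
......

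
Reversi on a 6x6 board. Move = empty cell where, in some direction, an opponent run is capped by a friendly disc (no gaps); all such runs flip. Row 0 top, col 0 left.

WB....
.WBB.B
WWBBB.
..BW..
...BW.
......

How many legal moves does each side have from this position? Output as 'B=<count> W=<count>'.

-- B to move --
(0,2): no bracket -> illegal
(1,0): flips 2 -> legal
(3,0): flips 1 -> legal
(3,1): flips 2 -> legal
(3,4): flips 1 -> legal
(3,5): no bracket -> illegal
(4,2): flips 1 -> legal
(4,5): flips 1 -> legal
(5,3): no bracket -> illegal
(5,4): no bracket -> illegal
(5,5): flips 2 -> legal
B mobility = 7
-- W to move --
(0,2): flips 1 -> legal
(0,3): flips 3 -> legal
(0,4): no bracket -> illegal
(0,5): no bracket -> illegal
(1,0): no bracket -> illegal
(1,4): flips 2 -> legal
(2,5): flips 3 -> legal
(3,1): flips 1 -> legal
(3,4): no bracket -> illegal
(3,5): no bracket -> illegal
(4,1): no bracket -> illegal
(4,2): flips 1 -> legal
(5,2): no bracket -> illegal
(5,3): flips 1 -> legal
(5,4): flips 2 -> legal
W mobility = 8

Answer: B=7 W=8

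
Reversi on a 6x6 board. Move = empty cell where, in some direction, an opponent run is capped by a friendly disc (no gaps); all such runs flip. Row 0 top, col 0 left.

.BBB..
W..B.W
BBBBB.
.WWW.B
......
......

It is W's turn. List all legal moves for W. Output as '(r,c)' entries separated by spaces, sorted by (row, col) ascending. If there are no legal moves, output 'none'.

Answer: (0,4) (1,1) (1,2) (1,4) (3,0)

Derivation:
(0,0): no bracket -> illegal
(0,4): flips 2 -> legal
(1,1): flips 2 -> legal
(1,2): flips 1 -> legal
(1,4): flips 1 -> legal
(2,5): no bracket -> illegal
(3,0): flips 1 -> legal
(3,4): no bracket -> illegal
(4,4): no bracket -> illegal
(4,5): no bracket -> illegal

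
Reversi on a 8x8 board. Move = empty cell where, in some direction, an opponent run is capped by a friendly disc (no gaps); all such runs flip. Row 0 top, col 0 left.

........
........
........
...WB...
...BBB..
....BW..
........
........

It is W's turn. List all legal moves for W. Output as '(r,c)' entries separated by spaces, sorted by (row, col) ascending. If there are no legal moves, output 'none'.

(2,3): no bracket -> illegal
(2,4): no bracket -> illegal
(2,5): no bracket -> illegal
(3,2): no bracket -> illegal
(3,5): flips 2 -> legal
(3,6): no bracket -> illegal
(4,2): no bracket -> illegal
(4,6): no bracket -> illegal
(5,2): no bracket -> illegal
(5,3): flips 2 -> legal
(5,6): no bracket -> illegal
(6,3): no bracket -> illegal
(6,4): no bracket -> illegal
(6,5): no bracket -> illegal

Answer: (3,5) (5,3)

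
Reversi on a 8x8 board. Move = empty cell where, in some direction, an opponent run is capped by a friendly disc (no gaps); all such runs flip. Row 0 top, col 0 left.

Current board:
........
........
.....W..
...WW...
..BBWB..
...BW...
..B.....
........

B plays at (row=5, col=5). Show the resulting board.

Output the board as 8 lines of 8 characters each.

Place B at (5,5); scan 8 dirs for brackets.
Dir NW: opp run (4,4) (3,3), next='.' -> no flip
Dir N: first cell 'B' (not opp) -> no flip
Dir NE: first cell '.' (not opp) -> no flip
Dir W: opp run (5,4) capped by B -> flip
Dir E: first cell '.' (not opp) -> no flip
Dir SW: first cell '.' (not opp) -> no flip
Dir S: first cell '.' (not opp) -> no flip
Dir SE: first cell '.' (not opp) -> no flip
All flips: (5,4)

Answer: ........
........
.....W..
...WW...
..BBWB..
...BBB..
..B.....
........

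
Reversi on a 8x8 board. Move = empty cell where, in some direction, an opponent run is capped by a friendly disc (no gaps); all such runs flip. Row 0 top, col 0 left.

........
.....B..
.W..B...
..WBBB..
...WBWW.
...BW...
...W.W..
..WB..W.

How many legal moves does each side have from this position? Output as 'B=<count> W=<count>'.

Answer: B=9 W=7

Derivation:
-- B to move --
(1,0): no bracket -> illegal
(1,1): no bracket -> illegal
(1,2): no bracket -> illegal
(2,0): no bracket -> illegal
(2,2): no bracket -> illegal
(2,3): no bracket -> illegal
(3,0): no bracket -> illegal
(3,1): flips 1 -> legal
(3,6): no bracket -> illegal
(3,7): no bracket -> illegal
(4,1): no bracket -> illegal
(4,2): flips 1 -> legal
(4,7): flips 2 -> legal
(5,2): flips 1 -> legal
(5,5): flips 2 -> legal
(5,6): flips 1 -> legal
(5,7): flips 1 -> legal
(6,1): no bracket -> illegal
(6,2): no bracket -> illegal
(6,4): flips 1 -> legal
(6,6): no bracket -> illegal
(6,7): no bracket -> illegal
(7,1): flips 1 -> legal
(7,4): no bracket -> illegal
(7,5): no bracket -> illegal
(7,7): no bracket -> illegal
B mobility = 9
-- W to move --
(0,4): no bracket -> illegal
(0,5): no bracket -> illegal
(0,6): no bracket -> illegal
(1,3): flips 2 -> legal
(1,4): flips 3 -> legal
(1,6): no bracket -> illegal
(2,2): no bracket -> illegal
(2,3): flips 2 -> legal
(2,5): flips 2 -> legal
(2,6): no bracket -> illegal
(3,6): flips 3 -> legal
(4,2): no bracket -> illegal
(5,2): flips 1 -> legal
(5,5): no bracket -> illegal
(6,2): no bracket -> illegal
(6,4): no bracket -> illegal
(7,4): flips 1 -> legal
W mobility = 7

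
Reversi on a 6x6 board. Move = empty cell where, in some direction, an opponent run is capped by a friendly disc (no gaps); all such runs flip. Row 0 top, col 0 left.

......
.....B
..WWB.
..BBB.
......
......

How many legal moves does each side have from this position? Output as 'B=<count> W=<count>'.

-- B to move --
(1,1): flips 1 -> legal
(1,2): flips 2 -> legal
(1,3): flips 1 -> legal
(1,4): flips 1 -> legal
(2,1): flips 2 -> legal
(3,1): no bracket -> illegal
B mobility = 5
-- W to move --
(0,4): no bracket -> illegal
(0,5): no bracket -> illegal
(1,3): no bracket -> illegal
(1,4): no bracket -> illegal
(2,1): no bracket -> illegal
(2,5): flips 1 -> legal
(3,1): no bracket -> illegal
(3,5): no bracket -> illegal
(4,1): flips 1 -> legal
(4,2): flips 1 -> legal
(4,3): flips 1 -> legal
(4,4): flips 1 -> legal
(4,5): flips 1 -> legal
W mobility = 6

Answer: B=5 W=6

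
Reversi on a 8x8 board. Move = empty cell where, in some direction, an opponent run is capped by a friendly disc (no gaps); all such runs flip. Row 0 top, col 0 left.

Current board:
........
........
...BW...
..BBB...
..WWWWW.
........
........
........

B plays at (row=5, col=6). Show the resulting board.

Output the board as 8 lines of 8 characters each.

Answer: ........
........
...BW...
..BBB...
..WWWBW.
......B.
........
........

Derivation:
Place B at (5,6); scan 8 dirs for brackets.
Dir NW: opp run (4,5) capped by B -> flip
Dir N: opp run (4,6), next='.' -> no flip
Dir NE: first cell '.' (not opp) -> no flip
Dir W: first cell '.' (not opp) -> no flip
Dir E: first cell '.' (not opp) -> no flip
Dir SW: first cell '.' (not opp) -> no flip
Dir S: first cell '.' (not opp) -> no flip
Dir SE: first cell '.' (not opp) -> no flip
All flips: (4,5)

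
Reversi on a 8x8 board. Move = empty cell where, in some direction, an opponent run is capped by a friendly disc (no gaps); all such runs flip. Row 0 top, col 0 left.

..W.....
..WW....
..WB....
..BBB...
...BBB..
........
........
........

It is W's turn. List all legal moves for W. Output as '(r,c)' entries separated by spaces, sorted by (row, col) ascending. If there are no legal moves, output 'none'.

(1,4): no bracket -> illegal
(2,1): no bracket -> illegal
(2,4): flips 1 -> legal
(2,5): no bracket -> illegal
(3,1): no bracket -> illegal
(3,5): no bracket -> illegal
(3,6): no bracket -> illegal
(4,1): no bracket -> illegal
(4,2): flips 1 -> legal
(4,6): no bracket -> illegal
(5,2): no bracket -> illegal
(5,3): flips 3 -> legal
(5,4): no bracket -> illegal
(5,5): flips 2 -> legal
(5,6): flips 3 -> legal

Answer: (2,4) (4,2) (5,3) (5,5) (5,6)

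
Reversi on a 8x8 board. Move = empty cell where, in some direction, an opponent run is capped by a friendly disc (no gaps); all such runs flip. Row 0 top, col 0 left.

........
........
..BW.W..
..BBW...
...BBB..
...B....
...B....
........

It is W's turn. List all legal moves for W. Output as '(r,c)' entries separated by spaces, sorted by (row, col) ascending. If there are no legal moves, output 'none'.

(1,1): no bracket -> illegal
(1,2): no bracket -> illegal
(1,3): no bracket -> illegal
(2,1): flips 1 -> legal
(2,4): no bracket -> illegal
(3,1): flips 2 -> legal
(3,5): no bracket -> illegal
(3,6): no bracket -> illegal
(4,1): flips 1 -> legal
(4,2): no bracket -> illegal
(4,6): no bracket -> illegal
(5,2): flips 1 -> legal
(5,4): flips 1 -> legal
(5,5): no bracket -> illegal
(5,6): flips 1 -> legal
(6,2): no bracket -> illegal
(6,4): no bracket -> illegal
(7,2): no bracket -> illegal
(7,3): flips 4 -> legal
(7,4): no bracket -> illegal

Answer: (2,1) (3,1) (4,1) (5,2) (5,4) (5,6) (7,3)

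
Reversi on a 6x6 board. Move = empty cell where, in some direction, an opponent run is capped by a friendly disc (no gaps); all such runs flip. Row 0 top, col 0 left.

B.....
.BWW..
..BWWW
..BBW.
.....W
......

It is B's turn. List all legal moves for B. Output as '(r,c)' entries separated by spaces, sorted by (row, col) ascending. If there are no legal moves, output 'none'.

(0,1): no bracket -> illegal
(0,2): flips 1 -> legal
(0,3): flips 2 -> legal
(0,4): flips 1 -> legal
(1,4): flips 3 -> legal
(1,5): flips 1 -> legal
(2,1): no bracket -> illegal
(3,5): flips 1 -> legal
(4,3): no bracket -> illegal
(4,4): no bracket -> illegal
(5,4): no bracket -> illegal
(5,5): no bracket -> illegal

Answer: (0,2) (0,3) (0,4) (1,4) (1,5) (3,5)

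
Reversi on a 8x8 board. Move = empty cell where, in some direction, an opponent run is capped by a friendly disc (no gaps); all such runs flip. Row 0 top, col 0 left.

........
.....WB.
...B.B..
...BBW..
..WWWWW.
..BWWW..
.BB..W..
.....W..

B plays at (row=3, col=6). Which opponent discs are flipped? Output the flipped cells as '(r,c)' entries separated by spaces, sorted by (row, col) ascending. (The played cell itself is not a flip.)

Dir NW: first cell 'B' (not opp) -> no flip
Dir N: first cell '.' (not opp) -> no flip
Dir NE: first cell '.' (not opp) -> no flip
Dir W: opp run (3,5) capped by B -> flip
Dir E: first cell '.' (not opp) -> no flip
Dir SW: opp run (4,5) (5,4), next='.' -> no flip
Dir S: opp run (4,6), next='.' -> no flip
Dir SE: first cell '.' (not opp) -> no flip

Answer: (3,5)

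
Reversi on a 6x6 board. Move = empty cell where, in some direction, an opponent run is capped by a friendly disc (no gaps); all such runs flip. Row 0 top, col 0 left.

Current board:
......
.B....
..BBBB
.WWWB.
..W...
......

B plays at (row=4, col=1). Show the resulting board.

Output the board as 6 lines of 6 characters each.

Place B at (4,1); scan 8 dirs for brackets.
Dir NW: first cell '.' (not opp) -> no flip
Dir N: opp run (3,1), next='.' -> no flip
Dir NE: opp run (3,2) capped by B -> flip
Dir W: first cell '.' (not opp) -> no flip
Dir E: opp run (4,2), next='.' -> no flip
Dir SW: first cell '.' (not opp) -> no flip
Dir S: first cell '.' (not opp) -> no flip
Dir SE: first cell '.' (not opp) -> no flip
All flips: (3,2)

Answer: ......
.B....
..BBBB
.WBWB.
.BW...
......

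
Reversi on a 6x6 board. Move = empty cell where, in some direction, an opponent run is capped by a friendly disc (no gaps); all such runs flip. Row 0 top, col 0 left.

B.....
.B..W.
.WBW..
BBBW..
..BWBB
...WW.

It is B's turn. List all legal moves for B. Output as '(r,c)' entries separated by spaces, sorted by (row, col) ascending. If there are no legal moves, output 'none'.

(0,3): no bracket -> illegal
(0,4): no bracket -> illegal
(0,5): flips 2 -> legal
(1,0): flips 1 -> legal
(1,2): flips 1 -> legal
(1,3): no bracket -> illegal
(1,5): no bracket -> illegal
(2,0): flips 1 -> legal
(2,4): flips 2 -> legal
(2,5): no bracket -> illegal
(3,4): flips 1 -> legal
(5,2): no bracket -> illegal
(5,5): no bracket -> illegal

Answer: (0,5) (1,0) (1,2) (2,0) (2,4) (3,4)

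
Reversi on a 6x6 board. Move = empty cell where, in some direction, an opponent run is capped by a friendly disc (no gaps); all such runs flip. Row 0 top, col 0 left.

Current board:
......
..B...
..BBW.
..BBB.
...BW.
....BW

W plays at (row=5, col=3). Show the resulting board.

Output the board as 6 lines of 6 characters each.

Place W at (5,3); scan 8 dirs for brackets.
Dir NW: first cell '.' (not opp) -> no flip
Dir N: opp run (4,3) (3,3) (2,3), next='.' -> no flip
Dir NE: first cell 'W' (not opp) -> no flip
Dir W: first cell '.' (not opp) -> no flip
Dir E: opp run (5,4) capped by W -> flip
Dir SW: edge -> no flip
Dir S: edge -> no flip
Dir SE: edge -> no flip
All flips: (5,4)

Answer: ......
..B...
..BBW.
..BBB.
...BW.
...WWW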